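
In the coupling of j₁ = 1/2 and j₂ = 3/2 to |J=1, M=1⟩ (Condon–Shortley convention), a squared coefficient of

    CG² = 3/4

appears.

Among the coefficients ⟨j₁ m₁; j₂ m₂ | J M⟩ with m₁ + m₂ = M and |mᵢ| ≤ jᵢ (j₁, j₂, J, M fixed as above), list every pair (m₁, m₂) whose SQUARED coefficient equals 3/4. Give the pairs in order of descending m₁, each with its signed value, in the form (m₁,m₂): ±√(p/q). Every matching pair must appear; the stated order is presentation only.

Admissible pairs with m₁+m₂ = M = 1: (-1/2,3/2), (1/2,1/2)
  (m₁,m₂)=(1/2,1/2): CG² = 1/4, CG = +√(1/4)
  (m₁,m₂)=(-1/2,3/2): CG² = 3/4, CG = −√(3/4)   ← matches the target
Pairs with CG² = 3/4: (-1/2,3/2): −√(3/4)

(-1/2,3/2): −√(3/4)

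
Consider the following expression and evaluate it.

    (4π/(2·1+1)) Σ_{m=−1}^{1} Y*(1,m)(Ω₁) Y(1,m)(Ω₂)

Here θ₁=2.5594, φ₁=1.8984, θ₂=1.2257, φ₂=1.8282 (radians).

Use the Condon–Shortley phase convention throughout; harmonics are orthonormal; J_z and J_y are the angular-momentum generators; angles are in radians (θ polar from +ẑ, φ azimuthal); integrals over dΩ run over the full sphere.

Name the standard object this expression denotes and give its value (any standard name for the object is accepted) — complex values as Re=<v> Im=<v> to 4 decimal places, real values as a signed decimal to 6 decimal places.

Legendre polynomial (addition theorem), +0.233607

This sum is the spherical-harmonic addition theorem: it equals the Legendre polynomial P_l(cos γ) of the angle γ between the two directions.
Summing Y*_{l m}(θ₁,φ₁)·Y_{l m}(θ₂,φ₂) over m ∈ [−1, 1]; prefactor 4π/(2·1+1) = 4.188790:
  m=-1: (-0.061128, 0.179869) × (-0.082767, -0.314413) = (0.061613, 0.004332)  (running Σ = (0.061613, 0.004332))
  m=0: (-0.408110, -0.000000) × (0.165288, 0.000000) = (-0.067456, -0.000000)  (running Σ = (-0.005843, 0.004332))
  m=1: (0.061128, 0.179869) × (0.082767, -0.314413) = (0.061613, -0.004332)  (running Σ = (0.055769, 0.000000))
Σ over m = (0.055769, 0.000000); ×(4π/3) → (0.233607, 0.000000). Real part: 0.233607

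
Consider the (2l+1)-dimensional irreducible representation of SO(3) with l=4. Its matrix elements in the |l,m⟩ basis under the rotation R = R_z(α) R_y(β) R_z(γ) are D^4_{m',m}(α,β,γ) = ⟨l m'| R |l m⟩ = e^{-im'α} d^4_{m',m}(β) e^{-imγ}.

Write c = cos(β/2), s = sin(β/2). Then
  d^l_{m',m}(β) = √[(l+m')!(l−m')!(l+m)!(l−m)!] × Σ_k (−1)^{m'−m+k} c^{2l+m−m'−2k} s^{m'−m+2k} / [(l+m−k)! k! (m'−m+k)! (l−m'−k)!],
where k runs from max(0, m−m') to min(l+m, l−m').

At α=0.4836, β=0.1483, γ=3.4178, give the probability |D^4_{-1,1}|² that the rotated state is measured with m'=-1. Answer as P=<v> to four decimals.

P=0.0028

First d^4_{-1,1}(β=0.1483), then the phase factors e^{-i(-1)α} and e^{-i(1)γ}:
With c≡cos(β/2)=0.997252 and s≡sin(β/2)=0.074082, N=[6·120·120·6]^{1/2}=720.000000
The bounds max(0,m−m')=2 and min(l+m,l−m')=5 give 4 terms
  k=2: (−1)^0·720.0000/(72)·0.9973^6·0.0741^2 = +0.053983
  k=3: (−1)^1·720.0000/(24)·0.9973^4·0.0741^4 = -0.000894
  k=4: (−1)^2·720.0000/(48)·0.9973^2·0.0741^6 = +0.000002
  k=5: (−1)^3·720.0000/(720)·0.9973^0·0.0741^8 = -0.000000
d^4_{-1,1}(0.1483) = +0.053983 -0.000894 +0.000002 -0.000000 = +0.053092
|D^4_{-1,1}|² = |d^4_{-1,1}(β)|² = (+0.053092)² = 0.002819 (the z-rotation phases have unit modulus)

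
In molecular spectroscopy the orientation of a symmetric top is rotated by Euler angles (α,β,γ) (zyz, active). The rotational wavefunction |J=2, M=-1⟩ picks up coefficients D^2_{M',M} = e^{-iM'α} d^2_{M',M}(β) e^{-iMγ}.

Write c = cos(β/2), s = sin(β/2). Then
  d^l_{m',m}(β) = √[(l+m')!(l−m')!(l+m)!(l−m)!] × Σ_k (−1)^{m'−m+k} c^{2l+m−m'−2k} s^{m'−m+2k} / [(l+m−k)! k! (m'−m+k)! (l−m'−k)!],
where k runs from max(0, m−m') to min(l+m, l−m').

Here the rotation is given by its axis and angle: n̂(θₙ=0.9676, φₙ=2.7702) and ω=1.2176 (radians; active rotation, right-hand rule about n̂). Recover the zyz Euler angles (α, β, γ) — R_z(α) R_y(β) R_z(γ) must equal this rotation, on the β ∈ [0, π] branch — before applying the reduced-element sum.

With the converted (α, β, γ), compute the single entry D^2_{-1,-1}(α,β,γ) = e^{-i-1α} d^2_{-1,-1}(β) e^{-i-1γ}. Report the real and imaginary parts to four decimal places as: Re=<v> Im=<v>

Axis–angle → zyz. n̂ = (sinθₙcosφₙ, sinθₙsinφₙ, cosθₙ) = (-0.767381, +0.298869, +0.567278), ω = 1.2176.
R = I cosω + sinω [n̂]ₓ + (1−cosω) n̂n̂ᵀ gives
  R = [+0.731082, -0.682276, -0.004322; +0.382245, +0.404325, +0.830909; -0.565162, -0.609115, +0.556391]
β = atan2(√(R₁₃²+R₂₃²), R₃₃) = 0.980760; α = atan2(R₂₃, R₁₃) mod 2π = 1.575998; γ = atan2(R₃₂, −R₃₁) mod 2π = 5.460376
D^2_{-1,-1}(1.5760,0.9808,5.4604) = e^{-i·-1·1.5760}·d^2_{-1,-1}(0.9808)·e^{-i·-1·5.4604}. Compute d first:
Half-angle: c=0.882154, s=0.470961. N=√(1·6·1·6)=6.000000
Admissible k: 0..1 (factorial args all ≥0)
  k=0: (−1)^0·6.0000/(6)·0.8822^4·0.4710^0 = +0.605588
  k=1: (−1)^1·6.0000/(2)·0.8822^2·0.4710^2 = -0.517822
d^2_{-1,-1}(0.9808) = +0.605588 -0.517822 = +0.087766
Attach z-rotation phases: D = e^{-i(-1)(1.5760)}·(+0.087766)·e^{-i(-1)(5.4604)} = +0.064027+0.060029i

Re=0.0640 Im=0.0600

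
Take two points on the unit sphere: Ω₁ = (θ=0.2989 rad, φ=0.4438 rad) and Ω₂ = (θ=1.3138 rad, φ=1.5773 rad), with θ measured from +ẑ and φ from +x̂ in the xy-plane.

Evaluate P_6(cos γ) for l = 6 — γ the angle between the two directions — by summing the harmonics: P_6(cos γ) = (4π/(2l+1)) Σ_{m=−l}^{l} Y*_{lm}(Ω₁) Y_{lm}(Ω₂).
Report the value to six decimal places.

Term-by-term m-sum for l=6 (normalisation 4π/13 = 0.966644):
  m=-6: (-0.00028 + 0.00015j) × (-0.39507 + 0.01542j) = 0.00011 - 0.00006j  (running Σ = 0.00011 - 0.00006j)
  m=-5: (-0.00214 + 0.00282j) × (-0.01170 - 0.35975j) = 0.00104 + 0.00074j  (running Σ = 0.00115 + 0.00067j)
  m=-4: (-0.00493 + 0.02376j) × (-0.09029 + 0.00235j) = 0.00039 - 0.00216j  (running Σ = 0.00154 - 0.00148j)
  m=-3: (0.02656 + 0.10881j) × (-0.00669 - 0.34284j) = 0.03713 - 0.00983j  (running Σ = 0.03866 - 0.01132j)
  m=-2: (0.21547 + 0.26472j) × (0.00767 - 0.00010j) = 0.00168 + 0.00201j  (running Σ = 0.04034 - 0.00931j)
  m=-1: (0.53676 + 0.25519j) × (-0.00211 - 0.32403j) = 0.08156 - 0.17447j  (running Σ = 0.12190 - 0.18377j)
  m=0: (0.26216 + 0.00000j) × (0.03376 + 0.00000j) = 0.00885 + 0.00000j  (running Σ = 0.13075 - 0.18377j)
  m=1: (-0.53676 + 0.25519j) × (0.00211 - 0.32403j) = 0.08156 + 0.17447j  (running Σ = 0.21231 - 0.00931j)
  m=2: (0.21547 - 0.26472j) × (0.00767 + 0.00010j) = 0.00168 - 0.00201j  (running Σ = 0.21399 - 0.01132j)
  m=3: (-0.02656 + 0.10881j) × (0.00669 - 0.34284j) = 0.03713 + 0.00983j  (running Σ = 0.25112 - 0.00148j)
  m=4: (-0.00493 - 0.02376j) × (-0.09029 - 0.00235j) = 0.00039 + 0.00216j  (running Σ = 0.25150 + 0.00067j)
  m=5: (0.00214 + 0.00282j) × (0.01170 - 0.35975j) = 0.00104 - 0.00074j  (running Σ = 0.25255 - 0.00006j)
  m=6: (-0.00028 - 0.00015j) × (-0.39507 - 0.01542j) = 0.00011 + 0.00006j  (running Σ = 0.25265 + 0.00000j)
Total Σ_m = 0.25265 + 0.00000j. Multiply by 0.966644: 0.24423 + 0.00000j. P_6(cos γ) = 0.244226

0.244226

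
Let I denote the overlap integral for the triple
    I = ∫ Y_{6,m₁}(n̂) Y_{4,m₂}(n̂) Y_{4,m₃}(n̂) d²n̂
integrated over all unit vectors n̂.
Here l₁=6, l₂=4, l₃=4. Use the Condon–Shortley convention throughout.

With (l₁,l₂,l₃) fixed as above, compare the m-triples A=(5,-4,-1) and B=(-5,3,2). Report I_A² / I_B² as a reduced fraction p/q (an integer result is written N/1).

4/1

Shared (l₁,l₂,l₃)=(6,4,4): N and (l;000)² cancel in I_A²/I_B².
A: Δ = 6!·6!·2!/15! = 1/1261260; Racah Σ t=0..0: t=0:+1/172800 = 1/172800; ⇒ 3j(6 4 4; 5 -4 -1)² = 2/65, sgn -1
B: Δ = 6!·6!·2!/15! = 1/1261260; Racah Σ t=5..6: t=5:−1/172800 t=6:+1/86400 = 1/172800; ⇒ 3j(6 4 4; -5 3 2)² = 1/130, sgn +1
I_A²/I_B² = (2/65)/(1/130) = 4/1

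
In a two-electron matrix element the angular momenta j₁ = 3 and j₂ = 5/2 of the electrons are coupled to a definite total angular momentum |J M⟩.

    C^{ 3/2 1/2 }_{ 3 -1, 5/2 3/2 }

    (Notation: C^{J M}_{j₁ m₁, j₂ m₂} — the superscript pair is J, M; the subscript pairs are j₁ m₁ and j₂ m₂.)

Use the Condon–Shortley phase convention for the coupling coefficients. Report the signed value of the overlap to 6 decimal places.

j₁+j₂−J=4  J+j₁−j₂=2  J−j₁+j₂=1  j₁+j₂+J+1=8
(j₁±m₁, j₂±m₂, J±M) = (2,4,4,1,2,1)
P² = 384/35
sum k=3..4:
  [3] −1/6 = -1/6
  [4] +1/48 = 1/48
S = -7/48
C² = P²·S² = 7/30 ; C = -0.483046

−√(7/30) = -0.483046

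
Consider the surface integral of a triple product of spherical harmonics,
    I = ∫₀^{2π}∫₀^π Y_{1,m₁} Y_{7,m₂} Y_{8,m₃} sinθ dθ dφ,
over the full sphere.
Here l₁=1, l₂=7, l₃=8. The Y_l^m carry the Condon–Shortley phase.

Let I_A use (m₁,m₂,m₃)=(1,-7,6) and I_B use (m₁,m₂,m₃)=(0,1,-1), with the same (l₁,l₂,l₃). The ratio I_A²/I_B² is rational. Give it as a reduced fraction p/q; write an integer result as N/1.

1/63

Shared (l₁,l₂,l₃)=(1,7,8): N and (l;000)² cancel in I_A²/I_B².
A: Δ = 0!·2!·14!/17! = 1/2040; Racah Σ t=0..0: t=0:+1/174356582400 = 1/174356582400; ⇒ 3j(1 7 8; 1 -7 6)² = 1/2040, sgn +1
B: Δ = 0!·2!·14!/17! = 1/2040; Racah Σ t=0..0: t=0:+1/29030400 = 1/29030400; ⇒ 3j(1 7 8; 0 1 -1)² = 21/680, sgn -1
I_A²/I_B² = (1/2040)/(21/680) = 1/63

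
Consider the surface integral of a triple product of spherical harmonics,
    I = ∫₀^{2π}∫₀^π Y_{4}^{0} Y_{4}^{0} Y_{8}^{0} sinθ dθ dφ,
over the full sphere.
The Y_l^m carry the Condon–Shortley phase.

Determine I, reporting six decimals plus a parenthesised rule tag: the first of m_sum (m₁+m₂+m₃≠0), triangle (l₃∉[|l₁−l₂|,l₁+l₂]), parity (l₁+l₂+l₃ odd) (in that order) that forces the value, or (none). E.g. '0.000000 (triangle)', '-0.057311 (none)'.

m-sum 0 ✓  L=16 even ✓  0≤8≤8 ✓
Π(2lᵢ+1) = 9×9×17 = 1377
triangle coeff Δ(4,4,8) = 1/218790
Σ_t [0,0]: t=0:+1/331776 = 1/331776
(3j)²=490/21879 [(4 4 8; 0 0 0)], sign=+1
(m-triple is (0,0,0) — same symbol as above.)
⇒ 4πI² = 240100/347633
I = (+1)√(240100/347633/(4π)) = 0.23443943
No selection rule forces the value: the integral is nonzero (none).

0.234439 (none)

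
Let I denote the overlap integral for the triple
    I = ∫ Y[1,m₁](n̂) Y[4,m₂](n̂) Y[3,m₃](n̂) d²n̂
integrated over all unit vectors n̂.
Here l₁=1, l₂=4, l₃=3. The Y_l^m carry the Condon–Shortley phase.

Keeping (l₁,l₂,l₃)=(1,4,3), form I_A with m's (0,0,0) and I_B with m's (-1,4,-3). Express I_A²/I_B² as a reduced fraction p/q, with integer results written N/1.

4/7

Same 1,4,3: normalisation and zero-m 3j drop out of the ratio.
A: Δ: 2! 0! 6! / 9! → 1/252; sum: t=1:−1/36 = -1/36; 3j²(1 4 3; 0 0 0) = Δ·Π!·Σ² = 4/63  (sign +1)
B: Δ: 2! 0! 6! / 9! → 1/252; sum: t=2:+1/1440 = 1/1440; 3j²(1 4 3; -1 4 -3) = Δ·Π!·Σ² = 1/9  (sign +1)
I_A²/I_B² = (4/63)/(1/9) = 4/7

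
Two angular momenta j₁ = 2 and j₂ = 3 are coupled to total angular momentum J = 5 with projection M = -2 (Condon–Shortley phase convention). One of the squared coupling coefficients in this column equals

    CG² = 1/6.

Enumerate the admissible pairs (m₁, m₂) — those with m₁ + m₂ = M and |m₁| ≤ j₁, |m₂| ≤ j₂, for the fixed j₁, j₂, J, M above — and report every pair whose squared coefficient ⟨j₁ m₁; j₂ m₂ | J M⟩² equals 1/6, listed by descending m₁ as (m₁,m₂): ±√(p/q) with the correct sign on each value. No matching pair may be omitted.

(-2,0): +√(1/6)

Admissible pairs with m₁+m₂ = M = -2: (-2,0), (-1,-1), (0,-2), (1,-3)
  (m₁,m₂)=(1,-3): CG² = 1/30, CG = +√(1/30)
  (m₁,m₂)=(0,-2): CG² = 3/10, CG = +√(3/10)
  (m₁,m₂)=(-1,-1): CG² = 1/2, CG = +√(1/2)
  (m₁,m₂)=(-2,0): CG² = 1/6, CG = +√(1/6)   ← matches the target
Pairs with CG² = 1/6: (-2,0): +√(1/6)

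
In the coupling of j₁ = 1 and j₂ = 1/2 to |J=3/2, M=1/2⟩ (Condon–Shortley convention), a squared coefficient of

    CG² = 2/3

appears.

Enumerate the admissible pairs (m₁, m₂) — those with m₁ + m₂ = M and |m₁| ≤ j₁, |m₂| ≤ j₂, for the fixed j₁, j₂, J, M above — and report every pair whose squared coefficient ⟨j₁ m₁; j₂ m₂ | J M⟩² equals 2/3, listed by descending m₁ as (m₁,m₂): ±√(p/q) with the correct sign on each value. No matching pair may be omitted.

(0,1/2): +√(2/3)

Admissible pairs with m₁+m₂ = M = 1/2: (0,1/2), (1,-1/2)
  (m₁,m₂)=(1,-1/2): CG² = 1/3, CG = +√(1/3)
  (m₁,m₂)=(0,1/2): CG² = 2/3, CG = +√(2/3)   ← matches the target
Pairs with CG² = 2/3: (0,1/2): +√(2/3)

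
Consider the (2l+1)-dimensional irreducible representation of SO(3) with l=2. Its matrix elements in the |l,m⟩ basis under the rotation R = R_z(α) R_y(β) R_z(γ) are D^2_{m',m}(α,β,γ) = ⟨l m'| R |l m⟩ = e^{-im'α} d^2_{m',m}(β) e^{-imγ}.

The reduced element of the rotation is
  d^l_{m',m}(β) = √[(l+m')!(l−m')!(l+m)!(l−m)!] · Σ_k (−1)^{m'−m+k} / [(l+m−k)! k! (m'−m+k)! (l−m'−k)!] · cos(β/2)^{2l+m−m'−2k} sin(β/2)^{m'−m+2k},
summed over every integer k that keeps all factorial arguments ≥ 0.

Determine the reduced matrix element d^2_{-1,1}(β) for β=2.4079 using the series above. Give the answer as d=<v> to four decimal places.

d^2_{-1,1}(β=2.4079) via the finite sum:
Half-angle: c=0.358673, s=0.933463. N=√(1·6·6·1)=6.000000
k: max(0,(1)−(-1))=2 … min(2+(1),2−(-1))=3
  k=2: (−1)^0·6.0000/(2)·0.3587^2·0.9335^2 = +0.336290
  k=3: (−1)^1·6.0000/(6)·0.3587^0·0.9335^4 = -0.759257
d^2_{-1,1}(2.4079) = +0.336290 -0.759257 = -0.422967

d=-0.4230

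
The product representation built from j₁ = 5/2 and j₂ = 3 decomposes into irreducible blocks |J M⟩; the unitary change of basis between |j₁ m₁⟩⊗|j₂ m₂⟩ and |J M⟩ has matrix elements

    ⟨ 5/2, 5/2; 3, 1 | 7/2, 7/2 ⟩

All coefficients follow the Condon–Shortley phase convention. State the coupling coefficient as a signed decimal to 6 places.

+0.471405  (= +√(2/9))

triangle: 2!×3!×4!/10! = 288/3628800
(j±m)!: 5!×0!×4!×2!×7!×0! = 29030400
prefactor² = (2J+1)×Δ×N² = 18432
  k=0: +1/(0!×2!×0!×4!×3!×0!) = 1/288
Σ = 1/288  ⇒  CG² = 18432×(1/288)² = 2/9
CG = +√(2/9) = +0.471405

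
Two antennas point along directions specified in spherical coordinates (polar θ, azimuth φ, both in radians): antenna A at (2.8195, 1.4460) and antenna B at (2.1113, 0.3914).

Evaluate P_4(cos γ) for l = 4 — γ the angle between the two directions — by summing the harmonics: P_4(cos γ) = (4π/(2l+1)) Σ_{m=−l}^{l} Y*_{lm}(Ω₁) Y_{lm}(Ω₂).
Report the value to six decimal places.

Summing Y*_{l m}(θ₁,φ₁)·Y_{l m}(θ₂,φ₂) over m ∈ [−4, 4]; prefactor 4π/(2·4+1) = 1.396263:
  term(m=-4) = (-0.000504, -0.000936)   from Y*(Ω₁)=(0.003901, -0.002127), Y(Ω₂)=(0.001243, -0.239207)
  term(m=-3) = (-0.015288, -0.000340)   from Y*(Ω₁)=(0.013773, 0.035053), Y(Ω₂)=(-0.156842, 0.374515)
  term(m=-2) = (-0.019117, 0.032008)   from Y*(Ω₁)=(-0.172110, 0.043872), Y(Ω₂)=(0.148812, -0.148041)
  term(m=-1) = (-0.055350, -0.097529)   from Y*(Ω₁)=(-0.058325, -0.464935), Y(Ω₂)=(0.221223, -0.091297)
  term(m=+0) = (-0.121003, 0.000000)   from Y*(Ω₁)=(0.459450, -0.000000), Y(Ω₂)=(-0.263364, 0.000000)
  term(m=+1) = (-0.055350, 0.097529)   from Y*(Ω₁)=(0.058325, -0.464935), Y(Ω₂)=(-0.221223, -0.091297)
  term(m=+2) = (-0.019117, -0.032008)   from Y*(Ω₁)=(-0.172110, -0.043872), Y(Ω₂)=(0.148812, 0.148041)
  term(m=+3) = (-0.015288, 0.000340)   from Y*(Ω₁)=(-0.013773, 0.035053), Y(Ω₂)=(0.156842, 0.374515)
  term(m=+4) = (-0.000504, 0.000936)   from Y*(Ω₁)=(0.003901, 0.002127), Y(Ω₂)=(0.001243, 0.239207)
Total Σ_m = (-0.301521, -0.000000). Multiply by 1.396263: (-0.421003, -0.000000). P_4(cos γ) = -0.421003

-0.421003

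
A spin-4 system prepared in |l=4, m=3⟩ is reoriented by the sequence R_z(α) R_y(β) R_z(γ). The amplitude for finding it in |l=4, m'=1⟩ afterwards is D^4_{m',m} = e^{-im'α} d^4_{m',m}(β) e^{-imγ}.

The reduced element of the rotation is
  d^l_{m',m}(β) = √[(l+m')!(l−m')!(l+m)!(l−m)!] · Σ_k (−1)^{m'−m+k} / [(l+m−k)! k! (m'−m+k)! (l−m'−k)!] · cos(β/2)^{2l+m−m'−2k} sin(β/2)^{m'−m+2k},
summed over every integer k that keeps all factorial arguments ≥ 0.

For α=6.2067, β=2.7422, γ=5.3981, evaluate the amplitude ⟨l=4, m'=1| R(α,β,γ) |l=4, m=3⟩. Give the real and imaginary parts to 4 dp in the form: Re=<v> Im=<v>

Re=0.0169 Im=-0.0073

D^4_{1,3}(6.2067,2.7422,5.3981) = e^{-i·1·6.2067}·d^4_{1,3}(2.7422)·e^{-i·3·5.3981}. Compute d first:
With c≡cos(β/2)=0.198372 and s≡sin(β/2)=0.980127, N=[120·6·5040·1]^{1/2}=1904.940944
k∈{2,3} keeps every argument non-negative
  k=2: (−1)^0·1904.9409/(240)·0.1984^6·0.9801^2 = +0.000465
  k=3: (−1)^1·1904.9409/(144)·0.1984^4·0.9801^4 = -0.018905
d^4_{1,3}(2.7422) = +0.000465 -0.018905 = -0.018440
Attach z-rotation phases: D = e^{-i(1)(6.2067)}·(-0.018440)·e^{-i(3)(5.3981)} = +0.016913-0.007348i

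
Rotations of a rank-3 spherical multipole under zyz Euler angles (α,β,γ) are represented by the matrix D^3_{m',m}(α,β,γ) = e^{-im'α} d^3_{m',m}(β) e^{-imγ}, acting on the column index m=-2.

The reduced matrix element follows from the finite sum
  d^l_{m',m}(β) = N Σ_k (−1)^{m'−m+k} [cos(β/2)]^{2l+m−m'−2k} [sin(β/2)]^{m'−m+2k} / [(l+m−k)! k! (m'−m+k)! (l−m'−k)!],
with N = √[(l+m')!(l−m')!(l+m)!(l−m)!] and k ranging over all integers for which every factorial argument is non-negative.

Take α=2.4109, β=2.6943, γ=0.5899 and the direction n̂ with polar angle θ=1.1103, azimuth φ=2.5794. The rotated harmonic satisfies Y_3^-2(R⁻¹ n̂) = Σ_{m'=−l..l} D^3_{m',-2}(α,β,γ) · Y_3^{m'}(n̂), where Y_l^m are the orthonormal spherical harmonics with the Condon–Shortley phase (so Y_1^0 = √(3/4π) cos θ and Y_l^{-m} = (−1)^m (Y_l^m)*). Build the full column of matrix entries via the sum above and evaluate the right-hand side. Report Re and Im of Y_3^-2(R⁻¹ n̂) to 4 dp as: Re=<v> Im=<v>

Need the full column D^3_{m',-2} for m'=−3..3 at α=2.4109, β=2.6943, γ=0.5899.
cos(β/2)=0.221787, sin(β/2)=0.975095
d^3_{-3,-2}: single k=1 term ⇒ +0.001282;  D = -0.000679+0.001087i
d^3_{-2,-2}: k∈[0..1] ⇒ +0.000119 -0.011503 = -0.011384;  D = -0.010935+0.003163i
d^3_{-1,-2}: k∈[0..1] ⇒ -0.001655 +0.063970 = +0.062315;  D = -0.056136-0.027055i
d^3_{0,-2}: k∈[0..1] ⇒ +0.012601 -0.243568 = -0.230967;  D = -0.088024-0.213536i
d^3_{1,-2}: k∈[0..1] ⇒ -0.063970 +0.618259 = +0.554289;  D = +0.184690-0.522615i
d^3_{2,-2}: k∈[0..1] ⇒ +0.222346 -0.859572 = -0.637226;  D = +0.559094-0.305730i
d^3_{3,-2}: single k=0 term ⇒ -0.478901;  D = -0.466259-0.109312i
Y_3^{m'}(θ=1.1103,φ=2.5794) and Σ D·Y over m':
  (-0.0007+0.0011i)·(+0.0347-0.2979i)  (-0.0109+0.0032i)·(+0.1574+0.3288i)  (-0.0561-0.0271i)·(+0.0031+0.0019i)  (-0.0880-0.2135i)·(-0.3338+0.0000i)  (+0.1847-0.5226i)·(-0.0031+0.0019i)  (+0.5591-0.3057i)·(+0.1574-0.3288i)  (-0.4663-0.1093i)·(-0.0347-0.2979i)
Y_3^-2(R⁻¹ n̂) = -0.001704-0.019019i

Re=-0.0017 Im=-0.0190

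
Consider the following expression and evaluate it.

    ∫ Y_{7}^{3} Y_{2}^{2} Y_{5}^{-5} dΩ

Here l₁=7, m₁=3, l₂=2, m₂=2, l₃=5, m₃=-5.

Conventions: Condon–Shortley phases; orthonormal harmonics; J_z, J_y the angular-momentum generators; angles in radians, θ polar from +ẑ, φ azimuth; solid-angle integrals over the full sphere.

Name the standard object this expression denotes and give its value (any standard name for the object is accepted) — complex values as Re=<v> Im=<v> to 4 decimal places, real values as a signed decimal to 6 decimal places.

This is a Gaunt coefficient — the integral of a triple product of spherical harmonics over the sphere.
Checks pass: Σm=0; 14 even; l₃=5∈[5,9].
(2·7+1)(2·2+1)(2·5+1) = 825
Δ: 4! 10! 0! / 15! → 1/15015
sum: t=2:+1/57600 = 1/57600
3j²(7 2 5; 0 0 0) = Δ·Π!·Σ² = 21/715  (sign -1)
sum: t=4:+1/87091200 = 1/87091200
3j²(7 2 5; 3 2 -5) = Δ·Π!·Σ² = 1/15015  (sign +1)
combine: 4πI² = 825·21/715·1/15015 = 3/1859
take √, sign -1: I = -0.01133225

Gaunt coefficient, -0.011332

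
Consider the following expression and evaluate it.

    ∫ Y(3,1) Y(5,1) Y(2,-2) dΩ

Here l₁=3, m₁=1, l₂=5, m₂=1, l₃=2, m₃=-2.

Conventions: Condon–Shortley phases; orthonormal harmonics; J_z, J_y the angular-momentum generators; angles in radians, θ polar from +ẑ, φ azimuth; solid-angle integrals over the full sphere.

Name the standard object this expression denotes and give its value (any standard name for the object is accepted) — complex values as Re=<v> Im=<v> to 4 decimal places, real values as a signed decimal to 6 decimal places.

This is a Gaunt coefficient — the integral of a triple product of spherical harmonics over the sphere.
Checks pass: Σm=0; 10 even; l₃=2∈[2,8].
(2·3+1)(2·5+1)(2·2+1) = 385
Δ: 6! 0! 4! / 11! → 1/2310
sum: t=3:−1/144 = -1/144
3j²(3 5 2; 0 0 0) = Δ·Π!·Σ² = 10/231  (sign -1)
sum: t=2:+1/1152 = 1/1152
3j²(3 5 2; 1 1 -2) = Δ·Π!·Σ² = 1/154  (sign +1)
combine: 4πI² = 385·10/231·1/154 = 25/231
take √, sign -1: I = -0.09280237

Gaunt coefficient, -0.092802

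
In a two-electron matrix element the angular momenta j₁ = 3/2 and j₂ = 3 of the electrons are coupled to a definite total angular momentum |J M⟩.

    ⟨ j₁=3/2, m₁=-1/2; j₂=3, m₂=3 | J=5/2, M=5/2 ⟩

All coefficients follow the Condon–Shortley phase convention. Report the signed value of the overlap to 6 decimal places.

triangle: 2!·1!·4!/8! = 48/40320
(j±m)!: 1!·2!·6!·0!·5!·0! = 172800
prefactor² = (2J+1)·Δ·N² = 8640/7
  k=2: +1/(2!·0!·0!·4!·1!·0!) = 1/48
Σ = 1/48  ⇒  CG² = 8640/7·(1/48)² = 15/28
CG = +√(15/28) = +0.731925

+√(15/28) ≈ +0.731925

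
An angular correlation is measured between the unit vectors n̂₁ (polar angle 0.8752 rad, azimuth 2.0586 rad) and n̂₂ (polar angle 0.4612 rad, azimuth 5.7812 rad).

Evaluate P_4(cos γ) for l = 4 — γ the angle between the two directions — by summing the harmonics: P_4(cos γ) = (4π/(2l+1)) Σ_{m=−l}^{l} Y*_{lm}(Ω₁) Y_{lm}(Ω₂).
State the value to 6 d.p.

Expand P_4 via completeness: Σ_{m} conj(Y_{4,m}) at Ω₁ times Y_{4,m} at Ω₂ —
  term(m=-4) = -0.001825-0.001946i   from Y*(Ω₁)=-0.057067+0.142703i, Y(Ω₂)=-0.007348+0.015725i
  term(m=-3) = +0.006144+0.035319i   from Y*(Ω₁)=+0.360795-0.038894i, Y(Ω₂)=+0.006401+0.098582i
  term(m=-2) = +0.044905-0.103662i   from Y*(Ω₁)=-0.207218-0.306038i, Y(Ω₂)=+0.164126+0.257858i
  term(m=-1) = +0.012007-0.007884i   from Y*(Ω₁)=+0.013661-0.025748i, Y(Ω₂)=+0.431984+0.237108i
  term(m=+0) = -0.055488-0.000000i   from Y*(Ω₁)=-0.361508-0.000000i, Y(Ω₂)=+0.153490+0.000000i
  term(m=+1) = +0.012007+0.007884i   from Y*(Ω₁)=-0.013661-0.025748i, Y(Ω₂)=-0.431984+0.237108i
  term(m=+2) = +0.044905+0.103662i   from Y*(Ω₁)=-0.207218+0.306038i, Y(Ω₂)=+0.164126-0.257858i
  term(m=+3) = +0.006144-0.035319i   from Y*(Ω₁)=-0.360795-0.038894i, Y(Ω₂)=-0.006401+0.098582i
  term(m=+4) = -0.001825+0.001946i   from Y*(Ω₁)=-0.057067-0.142703i, Y(Ω₂)=-0.007348-0.015725i
Σ over m = +0.066973-0.000000i; ×(4π/9) → +0.093511-0.000000i. Real part: 0.093511

0.093511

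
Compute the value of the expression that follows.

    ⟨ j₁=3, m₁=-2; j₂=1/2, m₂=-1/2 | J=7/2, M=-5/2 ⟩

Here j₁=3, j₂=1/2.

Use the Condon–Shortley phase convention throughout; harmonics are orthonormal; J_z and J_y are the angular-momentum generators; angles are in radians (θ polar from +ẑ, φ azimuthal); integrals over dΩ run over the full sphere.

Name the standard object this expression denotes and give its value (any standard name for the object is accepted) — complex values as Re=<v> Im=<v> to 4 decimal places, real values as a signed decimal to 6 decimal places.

This is a Clebsch–Gordan (vector-coupling) coefficient.
j₁+j₂−J=0  J+j₁−j₂=6  J−j₁+j₂=1  j₁+j₂+J+1=8
(j₁±m₁, j₂±m₂, J±M) = (1,5,0,1,1,6)
P² = 86400/7
sum k=0..0:
  [0] +1/120 = 1/120
S = 1/120
C² = P²·S² = 6/7 ; C = +0.925820

Clebsch–Gordan coefficient, +√(6/7) ≈ +0.925820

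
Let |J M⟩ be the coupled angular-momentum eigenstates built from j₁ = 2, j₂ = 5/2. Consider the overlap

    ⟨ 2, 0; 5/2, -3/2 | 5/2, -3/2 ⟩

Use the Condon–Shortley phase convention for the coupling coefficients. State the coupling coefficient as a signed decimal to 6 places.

−√(1/70) = -0.119523

j₁+j₂−J=2  J+j₁−j₂=2  J−j₁+j₂=3  j₁+j₂+J+1=8
(j₁±m₁, j₂±m₂, J±M) = (2,2,1,4,1,4)
P² = 288/35
sum k=0..1:
  [0] +1/8 = 1/8
  [1] −1/6 = -1/6
S = -1/24
C² = P²·S² = 1/70 ; C = -0.119523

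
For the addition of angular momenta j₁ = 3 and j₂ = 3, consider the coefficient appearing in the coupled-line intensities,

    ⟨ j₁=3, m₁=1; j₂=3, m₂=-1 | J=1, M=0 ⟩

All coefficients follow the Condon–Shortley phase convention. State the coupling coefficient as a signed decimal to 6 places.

triangle: 5!*1!*1!/8! = 120/40320
(j±m)!: 4!*2!*2!*4!*1!*1! = 2304
prefactor² = (2J+1)*Δ*N² = 144/7
  k=1: −1/(1!*4!*1!*1!*0!*0!) = -1/24
  k=2: +1/(2!*3!*0!*0!*1!*1!) = 1/12
Σ = 1/24  ⇒  CG² = 144/7*(1/24)² = 1/28
CG = +√(1/28) = +0.188982

+√(1/28) ≈ +0.188982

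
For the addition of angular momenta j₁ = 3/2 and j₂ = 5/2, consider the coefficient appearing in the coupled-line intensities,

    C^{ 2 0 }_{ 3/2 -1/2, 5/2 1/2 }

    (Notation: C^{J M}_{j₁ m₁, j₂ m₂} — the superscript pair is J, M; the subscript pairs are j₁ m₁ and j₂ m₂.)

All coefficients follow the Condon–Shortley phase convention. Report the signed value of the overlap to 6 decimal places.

j₁+j₂−J=2  J+j₁−j₂=1  J−j₁+j₂=3  j₁+j₂+J+1=7
(j₁±m₁, j₂±m₂, J±M) = (1,2,3,2,2,2)
P² = 8/7
sum k=1..2:
  [1] −1/2 = -1/2
  [2] +1/4 = 1/4
S = -1/4
C² = P²·S² = 1/14 ; C = -0.267261

−√(1/14) = -0.267261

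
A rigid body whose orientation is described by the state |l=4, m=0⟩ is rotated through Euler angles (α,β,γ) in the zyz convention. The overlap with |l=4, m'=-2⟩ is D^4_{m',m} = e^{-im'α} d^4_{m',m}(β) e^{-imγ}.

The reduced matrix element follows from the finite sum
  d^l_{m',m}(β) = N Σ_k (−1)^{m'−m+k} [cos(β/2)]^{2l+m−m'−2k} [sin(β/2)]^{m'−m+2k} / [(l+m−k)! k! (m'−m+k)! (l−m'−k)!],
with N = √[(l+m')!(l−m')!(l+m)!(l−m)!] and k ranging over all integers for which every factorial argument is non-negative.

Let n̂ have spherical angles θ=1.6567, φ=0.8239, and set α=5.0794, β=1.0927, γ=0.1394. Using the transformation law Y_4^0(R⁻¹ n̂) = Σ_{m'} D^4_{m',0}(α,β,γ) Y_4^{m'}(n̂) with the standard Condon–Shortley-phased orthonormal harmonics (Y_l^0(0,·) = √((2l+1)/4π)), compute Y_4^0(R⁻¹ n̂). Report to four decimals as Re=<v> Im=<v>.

Need the full column D^4_{m',0} for m'=−4..4 at α=5.0794, β=1.0927, γ=0.1394.
cos(β/2)=0.854427, sin(β/2)=0.519572
d^4_{-4,0}: single k=4 term ⇒ +0.324961;  D = +0.033332+0.323247i
d^4_{-3,0}: k∈[3..4] ⇒ +0.755745 -0.279458 = +0.476287;  D = -0.424693+0.215603i
d^4_{-2,0}: k∈[2..4] ⇒ +0.996464 -0.982590 +0.136253 = +0.150127;  D = -0.111467-0.100564i
d^4_{-1,0}: k∈[1..4] ⇒ +0.772475 -1.713868 +0.633752 -0.039058 = -0.346700;  D = -0.124405+0.323611i
d^4_{0,0}: k∈[0..4] ⇒ +0.284052 -1.680584 +1.398250 -0.229797 +0.005311 = -0.222768;  D = -0.222768+0.000000i
d^4_{1,0}: k∈[0..3] ⇒ -0.772475 +1.713868 -0.633752 +0.039058 = +0.346700;  D = +0.124405+0.323611i
d^4_{2,0}: k∈[0..2] ⇒ +0.996464 -0.982590 +0.136253 = +0.150127;  D = -0.111467+0.100564i
d^4_{3,0}: k∈[0..1] ⇒ -0.755745 +0.279458 = -0.476287;  D = +0.424693+0.215603i
d^4_{4,0}: single k=0 term ⇒ +0.324961;  D = +0.033332-0.323247i
Y_4^{m'}(θ=1.6567,φ=0.8239) and Σ D·Y over m':
  (+0.0333+0.3232i)·(-0.4309+0.0669i)  (-0.4247+0.2156i)·(+0.0833+0.0659i)  (-0.1115-0.1006i)·(+0.0242+0.3140i)  (-0.1244+0.3236i)·(+0.0810-0.0875i)  (-0.2228+0.0000i)·(+0.2942+0.0000i)  (+0.1244+0.3236i)·(-0.0810-0.0875i)  (-0.1115+0.1006i)·(+0.0242-0.3140i)  (+0.4247+0.2156i)·(-0.0833+0.0659i)  (+0.0333-0.3232i)·(-0.4309-0.0669i)
Y_4^0(R⁻¹ n̂) = -0.142425+0.000000i

Re=-0.1424 Im=0.0000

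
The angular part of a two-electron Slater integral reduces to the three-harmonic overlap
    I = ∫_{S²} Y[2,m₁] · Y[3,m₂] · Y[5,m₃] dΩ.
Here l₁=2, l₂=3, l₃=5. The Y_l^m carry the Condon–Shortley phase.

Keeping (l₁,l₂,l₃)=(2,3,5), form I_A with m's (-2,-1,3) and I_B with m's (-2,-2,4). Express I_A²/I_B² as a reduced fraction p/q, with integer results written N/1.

Shared (l₁,l₂,l₃)=(2,3,5): N and (l;000)² cancel in I_A²/I_B².
A: Δ = 0!·4!·6!/11! = 1/2310; Racah Σ t=0..0: t=0:+1/1152 = 1/1152; ⇒ 3j(2 3 5; -2 -1 3)² = 1/33, sgn +1
B: Δ = 0!·4!·6!/11! = 1/2310; Racah Σ t=0..0: t=0:+1/2880 = 1/2880; ⇒ 3j(2 3 5; -2 -2 4)² = 3/55, sgn -1
I_A²/I_B² = (1/33)/(3/55) = 5/9

5/9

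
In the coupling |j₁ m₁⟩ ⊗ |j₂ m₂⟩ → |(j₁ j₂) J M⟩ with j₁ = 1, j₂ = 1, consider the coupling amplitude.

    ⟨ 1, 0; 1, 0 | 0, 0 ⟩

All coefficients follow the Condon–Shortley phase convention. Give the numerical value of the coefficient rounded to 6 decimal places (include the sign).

−√(1/3) = -0.577350

j₁+j₂−J=2  J+j₁−j₂=0  J−j₁+j₂=0  j₁+j₂+J+1=3
(j₁±m₁, j₂±m₂, J±M) = (1,1,1,1,0,0)
P² = 1/3
sum k=1..1:
  [1] −1/1 = -1
S = -1
C² = P²·S² = 1/3 ; C = -0.577350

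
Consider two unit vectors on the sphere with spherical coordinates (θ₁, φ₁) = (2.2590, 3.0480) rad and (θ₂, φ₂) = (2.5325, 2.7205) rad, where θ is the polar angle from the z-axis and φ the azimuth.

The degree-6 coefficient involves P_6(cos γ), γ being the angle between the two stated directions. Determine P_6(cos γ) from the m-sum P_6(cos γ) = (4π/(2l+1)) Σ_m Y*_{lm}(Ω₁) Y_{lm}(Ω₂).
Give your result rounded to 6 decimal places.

Addition theorem: P_6(cos γ) = (4π/13) Σ_m Y*_{lm}(Ω₁) Y_{lm}(Ω₂), m = −6…6:
  [-6]  conj(Y_{6,-6})(Ω₁) = +0.086821-0.054621i ; Y_{6,-6}(Ω₂) = -0.013837+0.009775i ; Δ = -0.000667+0.001605i
  [-5]  conj(Y_{6,-5})(Ω₁) = +0.260778-0.131799i ; Y_{6,-5}(Ω₂) = -0.042870+0.072391i ; Δ = -0.001639+0.024528i
  [-4]  conj(Y_{6,-4})(Ω₁) = +0.406280-0.159627i ; Y_{6,-4}(Ω₂) = -0.027723+0.243050i ; Δ = +0.027534+0.103172i
  [-3]  conj(Y_{6,-3})(Ω₁) = +0.263335-0.075945i ; Y_{6,-3}(Ω₂) = +0.133233+0.419509i ; Δ = +0.066945+0.100353i
  [-2]  conj(Y_{6,-2})(Ω₁) = -0.170085+0.032215i ; Y_{6,-2}(Ω₂) = +0.271445+0.304168i ; Δ = -0.055967-0.042990i
  [-1]  conj(Y_{6,-1})(Ω₁) = -0.348502+0.032713i ; Y_{6,-1}(Ω₂) = -0.043759-0.019599i ; Δ = +0.015891+0.005399i
  [+0]  conj(Y_{6,0})(Ω₁) = +0.080108-0.000000i ; Y_{6,0}(Ω₂) = -0.419064+0.000000i ; Δ = -0.033570+0.000000i
  [+1]  conj(Y_{6,1})(Ω₁) = +0.348502+0.032713i ; Y_{6,1}(Ω₂) = +0.043759-0.019599i ; Δ = +0.015891-0.005399i
  [+2]  conj(Y_{6,2})(Ω₁) = -0.170085-0.032215i ; Y_{6,2}(Ω₂) = +0.271445-0.304168i ; Δ = -0.055967+0.042990i
  [+3]  conj(Y_{6,3})(Ω₁) = -0.263335-0.075945i ; Y_{6,3}(Ω₂) = -0.133233+0.419509i ; Δ = +0.066945-0.100353i
  [+4]  conj(Y_{6,4})(Ω₁) = +0.406280+0.159627i ; Y_{6,4}(Ω₂) = -0.027723-0.243050i ; Δ = +0.027534-0.103172i
  [+5]  conj(Y_{6,5})(Ω₁) = -0.260778-0.131799i ; Y_{6,5}(Ω₂) = +0.042870+0.072391i ; Δ = -0.001639-0.024528i
  [+6]  conj(Y_{6,6})(Ω₁) = +0.086821+0.054621i ; Y_{6,6}(Ω₂) = -0.013837-0.009775i ; Δ = -0.000667-0.001605i
Total Σ_m = +0.070622-0.000000i. Multiply by 0.966644: +0.068267-0.000000i. P_6(cos γ) = 0.068267

0.068267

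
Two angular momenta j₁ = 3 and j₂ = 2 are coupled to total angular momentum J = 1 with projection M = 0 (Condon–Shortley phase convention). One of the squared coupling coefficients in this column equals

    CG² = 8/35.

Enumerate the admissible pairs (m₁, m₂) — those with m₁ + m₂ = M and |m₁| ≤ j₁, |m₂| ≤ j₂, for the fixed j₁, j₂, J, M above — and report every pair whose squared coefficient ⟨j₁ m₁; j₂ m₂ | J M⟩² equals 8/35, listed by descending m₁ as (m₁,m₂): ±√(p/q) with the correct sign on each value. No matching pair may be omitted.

(1,-1): −√(8/35); (-1,1): −√(8/35)

Admissible pairs with m₁+m₂ = M = 0: (-2,2), (-1,1), (0,0), (1,-1), (2,-2)
  (m₁,m₂)=(2,-2): CG² = 1/7, CG = +√(1/7)
  (m₁,m₂)=(1,-1): CG² = 8/35, CG = −√(8/35)   ← matches the target
  (m₁,m₂)=(0,0): CG² = 9/35, CG = +√(9/35)
  (m₁,m₂)=(-1,1): CG² = 8/35, CG = −√(8/35)   ← matches the target
  (m₁,m₂)=(-2,2): CG² = 1/7, CG = +√(1/7)
Pairs with CG² = 8/35: (1,-1): −√(8/35); (-1,1): −√(8/35)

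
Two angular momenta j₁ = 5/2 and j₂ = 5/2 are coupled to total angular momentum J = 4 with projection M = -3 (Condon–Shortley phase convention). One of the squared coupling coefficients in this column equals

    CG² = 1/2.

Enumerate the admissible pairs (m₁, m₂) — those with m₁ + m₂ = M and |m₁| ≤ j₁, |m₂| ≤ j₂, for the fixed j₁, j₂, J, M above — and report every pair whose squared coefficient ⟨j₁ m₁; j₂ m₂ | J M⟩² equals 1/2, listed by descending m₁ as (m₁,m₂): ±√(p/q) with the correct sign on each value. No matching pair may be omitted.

(-1/2,-5/2): +√(1/2); (-5/2,-1/2): −√(1/2)

Admissible pairs with m₁+m₂ = M = -3: (-5/2,-1/2), (-3/2,-3/2), (-1/2,-5/2)
  (m₁,m₂)=(-1/2,-5/2): CG² = 1/2, CG = +√(1/2)   ← matches the target
  (m₁,m₂)=(-3/2,-3/2): CG² = 0/1, CG = 0
  (m₁,m₂)=(-5/2,-1/2): CG² = 1/2, CG = −√(1/2)   ← matches the target
Pairs with CG² = 1/2: (-1/2,-5/2): +√(1/2); (-5/2,-1/2): −√(1/2)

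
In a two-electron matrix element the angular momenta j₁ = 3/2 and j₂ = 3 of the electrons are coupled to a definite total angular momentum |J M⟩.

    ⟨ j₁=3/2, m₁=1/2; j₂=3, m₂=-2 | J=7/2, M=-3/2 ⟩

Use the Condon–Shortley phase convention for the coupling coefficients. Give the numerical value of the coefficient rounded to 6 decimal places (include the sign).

√[8·1!2!5!/9! · 2!1!1!5!2!5!] = √(6400/21)
  +(−1)^0/∏(0,1,1,1,1,4)! = 1/24  (running 1/24)
  +(−1)^1/∏(1,0,0,0,2,5)! = -1/240  (running 3/80)
⟨..|..⟩ = √(6400/21)·(3/80) = +0.654654

+0.654654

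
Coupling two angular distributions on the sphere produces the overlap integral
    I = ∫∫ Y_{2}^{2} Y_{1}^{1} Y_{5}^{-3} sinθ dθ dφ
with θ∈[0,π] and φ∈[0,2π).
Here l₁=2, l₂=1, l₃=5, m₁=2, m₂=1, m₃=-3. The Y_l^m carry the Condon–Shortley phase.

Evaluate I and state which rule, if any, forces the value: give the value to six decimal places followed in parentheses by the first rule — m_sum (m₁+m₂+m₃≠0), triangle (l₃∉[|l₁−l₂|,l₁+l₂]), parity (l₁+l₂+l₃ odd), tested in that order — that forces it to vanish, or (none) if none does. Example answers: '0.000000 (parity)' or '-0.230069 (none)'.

l₃=5 ∉ [1,3] — triangle fails ⇒ I = 0

0.000000 (triangle)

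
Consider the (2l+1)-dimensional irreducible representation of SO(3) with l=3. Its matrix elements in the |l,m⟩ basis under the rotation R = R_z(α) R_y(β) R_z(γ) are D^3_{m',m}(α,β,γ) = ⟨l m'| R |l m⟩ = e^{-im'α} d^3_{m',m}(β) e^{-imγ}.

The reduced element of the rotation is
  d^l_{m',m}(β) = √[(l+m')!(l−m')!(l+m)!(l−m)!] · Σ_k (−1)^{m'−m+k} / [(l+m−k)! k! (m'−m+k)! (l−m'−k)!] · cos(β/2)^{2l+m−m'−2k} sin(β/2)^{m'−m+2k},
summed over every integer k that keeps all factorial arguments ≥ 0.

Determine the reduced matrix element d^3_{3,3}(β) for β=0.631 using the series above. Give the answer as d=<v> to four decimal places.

d^3_{3,3}(β=0.6310) via the finite sum:
Half-angle: c=0.950641, s=0.310292. N=√(720·1·720·1)=720.000000
Admissible k: 0..0 (factorial args all ≥0)
  k=0: (−1)^0·720.0000/(720)·0.9506^6·0.3103^0 = +0.738075
d^3_{3,3}(0.6310) = +0.738075

d=0.7381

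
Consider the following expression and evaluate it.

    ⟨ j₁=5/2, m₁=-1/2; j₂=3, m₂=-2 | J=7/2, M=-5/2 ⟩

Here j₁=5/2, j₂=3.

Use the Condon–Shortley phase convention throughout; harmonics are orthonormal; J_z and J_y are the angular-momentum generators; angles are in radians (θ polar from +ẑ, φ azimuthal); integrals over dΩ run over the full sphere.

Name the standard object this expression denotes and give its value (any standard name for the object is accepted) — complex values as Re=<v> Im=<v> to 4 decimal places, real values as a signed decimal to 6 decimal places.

Clebsch–Gordan coefficient, −√(2/63) ≈ -0.178174

This is a Clebsch–Gordan (vector-coupling) coefficient.
triangle: 2!×3!×4!/10! = 288/3628800
(j±m)!: 2!×3!×1!×5!×1!×6! = 1036800
prefactor² = (2J+1)×Δ×N² = 4608/7
  k=0: +1/(0!×2!×3!×1!×0!×3!) = 1/72
  k=1: −1/(1!×1!×2!×0!×1!×4!) = -1/48
Σ = -1/144  ⇒  CG² = 4608/7×(-1/144)² = 2/63
CG = −√(2/63) = -0.178174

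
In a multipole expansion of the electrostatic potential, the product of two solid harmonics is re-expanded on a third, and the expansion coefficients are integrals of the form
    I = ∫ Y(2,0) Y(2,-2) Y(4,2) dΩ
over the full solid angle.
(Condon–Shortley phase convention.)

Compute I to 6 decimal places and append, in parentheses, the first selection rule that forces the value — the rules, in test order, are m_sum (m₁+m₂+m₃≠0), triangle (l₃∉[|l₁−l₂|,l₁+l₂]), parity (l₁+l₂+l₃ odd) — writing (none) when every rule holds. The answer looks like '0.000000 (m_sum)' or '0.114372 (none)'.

Rules hold: Σm=0, L=8 even, 0≤4≤4.
N = 5·5·9 = 225
Δ = 0!·4!·4!/9! = 1/630
Racah Σ t=0..0: t=0:+1/16 = 1/16
⇒ 3j(2 2 4; 0 0 0)² = 2/35, sgn +1
Racah Σ t=0..0: t=0:+1/96 = 1/96
⇒ 3j(2 2 4; 0 -2 2)² = 1/42, sgn +1
4πI² = N·(3j₀)²·(3jₘ)² = 15/49
I = +1·√(0.306122/4π) = 0.15607835
No selection rule forces the value: the integral is nonzero (none).

0.156078 (none)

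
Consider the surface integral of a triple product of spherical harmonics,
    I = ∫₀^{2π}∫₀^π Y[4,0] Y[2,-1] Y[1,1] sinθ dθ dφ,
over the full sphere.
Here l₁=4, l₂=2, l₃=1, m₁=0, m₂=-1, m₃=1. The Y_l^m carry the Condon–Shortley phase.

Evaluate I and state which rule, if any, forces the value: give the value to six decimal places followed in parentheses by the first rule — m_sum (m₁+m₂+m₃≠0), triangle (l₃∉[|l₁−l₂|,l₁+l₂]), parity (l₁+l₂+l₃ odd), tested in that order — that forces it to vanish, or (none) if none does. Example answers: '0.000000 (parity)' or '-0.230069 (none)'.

l₃=1 ∉ [2,6] — triangle fails ⇒ I = 0

0.000000 (triangle)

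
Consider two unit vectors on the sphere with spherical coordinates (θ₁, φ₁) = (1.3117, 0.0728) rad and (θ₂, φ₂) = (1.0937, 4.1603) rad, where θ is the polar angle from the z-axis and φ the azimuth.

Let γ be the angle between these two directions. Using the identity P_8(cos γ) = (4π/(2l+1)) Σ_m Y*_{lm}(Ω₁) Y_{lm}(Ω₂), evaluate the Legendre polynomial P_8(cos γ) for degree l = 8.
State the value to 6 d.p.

Addition theorem: P_8(cos γ) = (4π/17) Σ_m Y*_{lm}(Ω₁) Y_{lm}(Ω₂), m = −8…8:
  m=-8: (+0.328083+0.216077i) × (-0.058243-0.191207i) = +0.022207-0.075317i  (running Σ = +0.022207-0.075317i)
  m=-7: (+0.363581+0.203181i) × (-0.273460+0.309890i) = -0.162389+0.057108i  (running Σ = -0.140182-0.018209i)
  m=-6: (-0.004276-0.001996i) × (+0.394275+0.068062i) = -0.001550-0.001078i  (running Σ = -0.141732-0.019287i)
  m=-5: (-0.331109-0.126145i) × (-0.012524-0.031252i) = +0.000205+0.011928i  (running Σ = -0.141527-0.007359i)
  m=-4: (-0.120691-0.036174i) × (+0.199670-0.269549i) = -0.033849+0.025309i  (running Σ = -0.175376+0.017950i)
  m=-3: (+0.288350+0.063996i) × (-0.209663-0.017964i) = -0.059307-0.018598i  (running Σ = -0.234683-0.000647i)
  m=-2: (+0.176069+0.025818i) × (-0.107743-0.213895i) = -0.013448-0.040442i  (running Σ = -0.248131-0.041089i)
  m=-1: (-0.263553-0.019221i) × (-0.138208+0.224369i) = +0.040738-0.056477i  (running Σ = -0.207393-0.097566i)
  m=0: (-0.191972-0.000000i) × (-0.204042+0.000000i) = +0.039170+0.000000i  (running Σ = -0.168223-0.097566i)
  m=1: (+0.263553-0.019221i) × (+0.138208+0.224369i) = +0.040738+0.056477i  (running Σ = -0.127485-0.041089i)
  m=2: (+0.176069-0.025818i) × (-0.107743+0.213895i) = -0.013448+0.040442i  (running Σ = -0.140933-0.000647i)
  m=3: (-0.288350+0.063996i) × (+0.209663-0.017964i) = -0.059307+0.018598i  (running Σ = -0.200240+0.017950i)
  m=4: (-0.120691+0.036174i) × (+0.199670+0.269549i) = -0.033849-0.025309i  (running Σ = -0.234089-0.007359i)
  m=5: (+0.331109-0.126145i) × (+0.012524-0.031252i) = +0.000205-0.011928i  (running Σ = -0.233885-0.019287i)
  m=6: (-0.004276+0.001996i) × (+0.394275-0.068062i) = -0.001550+0.001078i  (running Σ = -0.235435-0.018209i)
  m=7: (-0.363581+0.203181i) × (+0.273460+0.309890i) = -0.162389-0.057108i  (running Σ = -0.397823-0.075317i)
  m=8: (+0.328083-0.216077i) × (-0.058243+0.191207i) = +0.022207+0.075317i  (running Σ = -0.375616+0.000000i)
Accumulated sum -0.375616+0.000000i; after 4π/(2l+1) scaling, -0.277655+0.000000i ⇒ P_8 = -0.277655

-0.277655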